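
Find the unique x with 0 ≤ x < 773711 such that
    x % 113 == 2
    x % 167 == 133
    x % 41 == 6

The moduli are pairwise coprime; N = 113·167·41 = 773711.
N/113 = 6847; 6847 ≡ 67 (mod 113); 67·27 ≡ 1, so inverse 27.
N/167 = 4633; 4633 ≡ 124 (mod 167); 124·66 ≡ 1, so inverse 66.
N/41 = 18871; 18871 ≡ 11 (mod 41); 11·15 ≡ 1, so inverse 15.
x ≡ 2·6847·27 + 133·4633·66 + 6·18871·15 = 42736602.
42736602 mod 773711 = 182497.

182497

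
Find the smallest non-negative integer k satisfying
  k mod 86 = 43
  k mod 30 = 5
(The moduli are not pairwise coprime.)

gcd(86, 30) = 2 and 2 | (5 − 43), so the pair is consistent; merging gives k ≡ 215 (mod 1290), where 1290 = lcm(86, 30).
The solution is unique modulo lcm(86, 30) = 1290.

215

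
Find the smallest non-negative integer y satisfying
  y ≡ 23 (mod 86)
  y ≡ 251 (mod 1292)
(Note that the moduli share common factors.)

gcd(86, 1292) = 2 and 2 | (251 − 23), so the pair is consistent; merging gives y ≡ 19631 (mod 55556), where 55556 = lcm(86, 1292).
The solution is unique modulo lcm(86, 1292) = 55556.

19631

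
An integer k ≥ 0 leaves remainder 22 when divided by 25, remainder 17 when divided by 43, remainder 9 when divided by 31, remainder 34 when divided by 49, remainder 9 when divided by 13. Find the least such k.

From k ≡ 22 (mod 25) write k = 22 + 25t. Substituting into k ≡ 17 (mod 43) gives 25t ≡ 38 (mod 43), and since 25⁻¹ ≡ 31 (mod 43), t ≡ 17. Hence k ≡ 22 + 25·17 = 447 (mod 1075).
From k ≡ 447 (mod 1075) write k = 447 + 1075t. Substituting into k ≡ 9 (mod 31) gives 1075t ≡ 27 (mod 31), and since 21⁻¹ ≡ 3 (mod 31), t ≡ 19. Hence k ≡ 447 + 1075·19 = 20872 (mod 33325).
From k ≡ 20872 (mod 33325) write k = 20872 + 33325t. Substituting into k ≡ 34 (mod 49) gives 33325t ≡ 36 (mod 49), and since 5⁻¹ ≡ 10 (mod 49), t ≡ 17. Hence k ≡ 20872 + 33325·17 = 587397 (mod 1632925).
From k ≡ 587397 (mod 1632925) write k = 587397 + 1632925t. Substituting into k ≡ 9 (mod 13) gives 1632925t ≡ 4 (mod 13), and since 8⁻¹ ≡ 5 (mod 13), t ≡ 7. Hence k ≡ 587397 + 1632925·7 = 12017872 (mod 21228025).

12017872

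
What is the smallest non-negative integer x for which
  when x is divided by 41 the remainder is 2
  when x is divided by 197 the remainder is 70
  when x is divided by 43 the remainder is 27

296555

The moduli are pairwise coprime; N = 41·197·43 = 347311.
N/41 = 8471; 8471 ≡ 25 (mod 41); 25·23 ≡ 1, so inverse 23.
N/197 = 1763; 1763 ≡ 187 (mod 197); 187·59 ≡ 1, so inverse 59.
N/43 = 8077; 8077 ≡ 36 (mod 43); 36·6 ≡ 1, so inverse 6.
x ≡ 2·8471·23 + 70·1763·59 + 27·8077·6 = 8979330.
8979330 mod 347311 = 296555.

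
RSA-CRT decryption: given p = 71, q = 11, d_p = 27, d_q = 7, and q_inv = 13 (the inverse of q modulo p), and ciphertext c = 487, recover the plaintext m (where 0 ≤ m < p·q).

328

m₁ = c^(d_p) mod p: c ≡ 61 (mod 71), and 61^27 mod 71 = 44.
m₂ = c^(d_q) mod q: c ≡ 3 (mod 11), and 3^7 mod 11 = 9.
h = q_inv·(m₁ − m₂) mod p = 13·(44 − 9) mod 71 = 29.
m = m₂ + h·q = 9 + 29·11 = 328.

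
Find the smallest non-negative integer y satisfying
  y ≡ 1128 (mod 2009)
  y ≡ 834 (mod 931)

35281

gcd(2009, 931) = 49 and 49 | (834 − 1128), so the pair is consistent; merging gives y ≡ 35281 (mod 38171), where 38171 = lcm(2009, 931).
The solution is unique modulo lcm(2009, 931) = 38171.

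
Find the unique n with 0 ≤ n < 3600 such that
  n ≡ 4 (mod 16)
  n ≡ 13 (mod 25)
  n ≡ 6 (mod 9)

The moduli are pairwise coprime; M = 16·25·9 = 3600.
M/16 = 225; 225 ≡ 1 (mod 16), inverse 1.
M/25 = 144; 144 ≡ 19 (mod 25); 19·4 ≡ 1, so inverse 4.
M/9 = 400; 400 ≡ 4 (mod 9); 4·7 ≡ 1, so inverse 7.
n ≡ 4·225·1 + 13·144·4 + 6·400·7 = 25188.
25188 mod 3600 = 3588.

3588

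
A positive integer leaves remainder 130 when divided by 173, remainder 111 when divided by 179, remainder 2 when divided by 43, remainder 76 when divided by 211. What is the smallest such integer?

The moduli are pairwise coprime; M = 173·179·43·211 = 280963591.
M/173 = 1624067; 1624067 ≡ 116 (mod 173); 116·88 ≡ 1, so inverse 88.
M/179 = 1569629; 1569629 ≡ 157 (mod 179); 157·122 ≡ 1, so inverse 122.
M/43 = 6534037; 6534037 ≡ 15 (mod 43); 15·23 ≡ 1, so inverse 23.
M/211 = 1331581; 1331581 ≡ 171 (mod 211); 171·58 ≡ 1, so inverse 58.
N ≡ 130·1624067·88 + 111·1569629·122 + 2·6534037·23 + 76·1331581·58 = 46005417148.
46005417148 mod 280963591 = 208351815.

208351815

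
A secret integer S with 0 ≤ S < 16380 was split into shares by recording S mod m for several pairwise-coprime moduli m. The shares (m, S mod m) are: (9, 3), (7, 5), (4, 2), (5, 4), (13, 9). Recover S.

2154

The moduli are pairwise coprime; N = 9·7·4·5·13 = 16380.
N/9 = 1820; 1820 ≡ 2 (mod 9); 2·5 ≡ 1, so inverse 5.
N/7 = 2340; 2340 ≡ 2 (mod 7); 2·4 ≡ 1, so inverse 4.
N/4 = 4095; 4095 ≡ 3 (mod 4); 3·3 ≡ 1, so inverse 3.
N/5 = 3276; 3276 ≡ 1 (mod 5), inverse 1.
N/13 = 1260; 1260 ≡ 12 (mod 13); 12·12 ≡ 1, so inverse 12.
S ≡ 3·1820·5 + 5·2340·4 + 2·4095·3 + 4·3276·1 + 9·1260·12 = 247854.
247854 mod 16380 = 2154.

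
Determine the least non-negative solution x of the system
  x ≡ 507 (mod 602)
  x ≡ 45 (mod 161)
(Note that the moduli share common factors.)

7129

Combine the congruences pairwise.
gcd(602, 161) = 7 and 7 | (45 − 507), so the pair is consistent; merging gives x ≡ 7129 (mod 13846), where 13846 = lcm(602, 161).
The solution is unique modulo lcm(602, 161) = 13846.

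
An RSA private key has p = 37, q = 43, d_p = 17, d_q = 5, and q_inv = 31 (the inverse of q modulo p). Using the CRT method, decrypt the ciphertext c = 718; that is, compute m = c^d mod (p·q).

m₁ = c^(d_p) mod p: c ≡ 15 (mod 37), and 15^17 mod 37 = 32.
m₂ = c^(d_q) mod q: c ≡ 30 (mod 43), and 30^5 mod 43 = 12.
h = q_inv·(m₁ − m₂) mod p = 31·(32 − 12) mod 37 = 28.
m = m₂ + h·q = 12 + 28·43 = 1216.

1216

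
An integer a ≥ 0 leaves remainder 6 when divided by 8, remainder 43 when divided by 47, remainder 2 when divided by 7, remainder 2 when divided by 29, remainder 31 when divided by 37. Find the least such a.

2797342

The moduli are pairwise coprime; N = 8·47·7·29·37 = 2824136.
N/8 = 353017; 353017 ≡ 1 (mod 8), inverse 1.
N/47 = 60088; 60088 ≡ 22 (mod 47); 22·15 ≡ 1, so inverse 15.
N/7 = 403448; 403448 ≡ 3 (mod 7); 3·5 ≡ 1, so inverse 5.
N/29 = 97384; 97384 ≡ 2 (mod 29); 2·15 ≡ 1, so inverse 15.
N/37 = 76328; 76328 ≡ 34 (mod 37); 34·12 ≡ 1, so inverse 12.
a ≡ 6·353017·1 + 43·60088·15 + 2·403448·5 + 2·97384·15 + 31·76328·12 = 76224878.
76224878 mod 2824136 = 2797342.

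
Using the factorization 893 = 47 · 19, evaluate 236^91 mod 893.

Mod 47: 236 ≡ 1; by Fermat, exponent reduces to 91 mod 46 = 45; 1^45 ≡ 1 (mod 47).
Mod 19: 236 ≡ 8; by Fermat, exponent reduces to 91 mod 18 = 1; 8^1 ≡ 8 (mod 19).
Combine by CRT: x ≡ 1 (mod 47), x ≡ 8 (mod 19) ⇒ x ≡ 236 (mod 893).

236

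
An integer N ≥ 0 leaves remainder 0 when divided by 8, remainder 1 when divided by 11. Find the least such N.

From N ≡ 0 (mod 8) write N = 0 + 8t. Substituting into N ≡ 1 (mod 11) gives 8t ≡ 1 (mod 11), and since 8⁻¹ ≡ 7 (mod 11), t ≡ 7. Hence N ≡ 0 + 8·7 = 56 (mod 88).

56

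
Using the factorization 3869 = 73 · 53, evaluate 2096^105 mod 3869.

Mod 73: 2096 ≡ 52; by Fermat, exponent reduces to 105 mod 72 = 33; 52^33 ≡ 51 (mod 73).
Mod 53: 2096 ≡ 29; by Fermat, exponent reduces to 105 mod 52 = 1; 29^1 ≡ 29 (mod 53).
Combine by CRT: x ≡ 51 (mod 73), x ≡ 29 (mod 53) ⇒ x ≡ 2679 (mod 3869).

2679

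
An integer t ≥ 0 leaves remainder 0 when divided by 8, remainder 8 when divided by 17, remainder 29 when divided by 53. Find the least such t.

824

The moduli are pairwise coprime; N = 8·17·53 = 7208.
N/8 = 901; 901 ≡ 5 (mod 8); 5·5 ≡ 1, so inverse 5.
N/17 = 424; 424 ≡ 16 (mod 17); 16·16 ≡ 1, so inverse 16.
N/53 = 136; 136 ≡ 30 (mod 53); 30·23 ≡ 1, so inverse 23.
t ≡ 0·901·5 + 8·424·16 + 29·136·23 = 144984.
144984 mod 7208 = 824.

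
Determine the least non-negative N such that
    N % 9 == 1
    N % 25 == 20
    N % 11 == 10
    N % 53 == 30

The moduli are pairwise coprime; M = 9·25·11·53 = 131175.
M/9 = 14575; 14575 ≡ 4 (mod 9); 4·7 ≡ 1, so inverse 7.
M/25 = 5247; 5247 ≡ 22 (mod 25); 22·8 ≡ 1, so inverse 8.
M/11 = 11925; 11925 ≡ 1 (mod 11), inverse 1.
M/53 = 2475; 2475 ≡ 37 (mod 53); 37·43 ≡ 1, so inverse 43.
N ≡ 1·14575·7 + 20·5247·8 + 10·11925·1 + 30·2475·43 = 4253545.
4253545 mod 131175 = 55945.

55945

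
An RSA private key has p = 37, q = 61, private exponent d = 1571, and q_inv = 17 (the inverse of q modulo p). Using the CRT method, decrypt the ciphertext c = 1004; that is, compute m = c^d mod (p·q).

d_p = d mod (p−1) = 1571 mod 36 = 23; d_q = d mod (q−1) = 11.
m₁ = c^(d_p) mod p: c ≡ 5 (mod 37), and 5^23 mod 37 = 20.
m₂ = c^(d_q) mod q: c ≡ 28 (mod 61), and 28^11 mod 61 = 33.
h = q_inv·(m₁ − m₂) mod p = 17·(20 − 33) mod 37 = 1.
m = m₂ + h·q = 33 + 1·61 = 94.

94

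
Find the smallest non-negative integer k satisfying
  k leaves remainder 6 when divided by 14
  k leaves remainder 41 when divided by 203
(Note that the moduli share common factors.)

gcd(14, 203) = 7 and 7 | (41 − 6), so the pair is consistent; merging gives k ≡ 244 (mod 406), where 406 = lcm(14, 203).
The solution is unique modulo lcm(14, 203) = 406.

244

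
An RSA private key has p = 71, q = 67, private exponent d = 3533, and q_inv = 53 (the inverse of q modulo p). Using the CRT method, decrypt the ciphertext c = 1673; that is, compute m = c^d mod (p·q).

540

d_p = d mod (p−1) = 3533 mod 70 = 33; d_q = d mod (q−1) = 35.
m₁ = c^(d_p) mod p: c ≡ 40 (mod 71), and 40^33 mod 71 = 43.
m₂ = c^(d_q) mod q: c ≡ 65 (mod 67), and 65^35 mod 67 = 4.
h = q_inv·(m₁ − m₂) mod p = 53·(43 − 4) mod 71 = 8.
m = m₂ + h·q = 4 + 8·67 = 540.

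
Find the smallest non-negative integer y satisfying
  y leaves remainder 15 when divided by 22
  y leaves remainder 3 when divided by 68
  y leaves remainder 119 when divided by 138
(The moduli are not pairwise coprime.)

gcd(22, 68) = 2 and 2 | (3 − 15), so the pair is consistent; merging gives y ≡ 411 (mod 748), where 748 = lcm(22, 68).
gcd(748, 138) = 2 and 2 | (119 − 411), so the pair is consistent; merging gives y ≡ 10883 (mod 51612), where 51612 = lcm(748, 138).
The solution is unique modulo lcm(22, 68, 138) = 51612.

10883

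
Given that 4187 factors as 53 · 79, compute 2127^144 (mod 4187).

3067

Mod 53: 2127 ≡ 7; by Fermat, exponent reduces to 144 mod 52 = 40; 7^40 ≡ 46 (mod 53).
Mod 79: 2127 ≡ 73; by Fermat, exponent reduces to 144 mod 78 = 66; 73^66 ≡ 65 (mod 79).
Combine by CRT: x ≡ 46 (mod 53), x ≡ 65 (mod 79) ⇒ x ≡ 3067 (mod 4187).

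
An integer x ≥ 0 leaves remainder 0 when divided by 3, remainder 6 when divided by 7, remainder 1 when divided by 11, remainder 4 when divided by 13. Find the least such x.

The moduli are pairwise coprime; N = 3·7·11·13 = 3003.
N/3 = 1001; 1001 ≡ 2 (mod 3); 2·2 ≡ 1, so inverse 2.
N/7 = 429; 429 ≡ 2 (mod 7); 2·4 ≡ 1, so inverse 4.
N/11 = 273; 273 ≡ 9 (mod 11); 9·5 ≡ 1, so inverse 5.
N/13 = 231; 231 ≡ 10 (mod 13); 10·4 ≡ 1, so inverse 4.
x ≡ 0·1001·2 + 6·429·4 + 1·273·5 + 4·231·4 = 15357.
15357 mod 3003 = 342.

342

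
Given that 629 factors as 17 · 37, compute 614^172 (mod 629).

16

Mod 17: 614 ≡ 2; by Fermat, exponent reduces to 172 mod 16 = 12; 2^12 ≡ 16 (mod 17).
Mod 37: 614 ≡ 22; by Fermat, exponent reduces to 172 mod 36 = 28; 22^28 ≡ 16 (mod 37).
Combine by CRT: x ≡ 16 (mod 17), x ≡ 16 (mod 37) ⇒ x ≡ 16 (mod 629).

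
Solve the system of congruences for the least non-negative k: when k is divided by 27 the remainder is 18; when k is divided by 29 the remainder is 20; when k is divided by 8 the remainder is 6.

From k ≡ 18 (mod 27) write k = 18 + 27t. Substituting into k ≡ 20 (mod 29) gives 27t ≡ 2 (mod 29), and since 27⁻¹ ≡ 14 (mod 29), t ≡ 28. Hence k ≡ 18 + 27·28 = 774 (mod 783).
From k ≡ 774 (mod 783) write k = 774 + 783t. Substituting into k ≡ 6 (mod 8) gives 783t ≡ 0 (mod 8), and since 7⁻¹ ≡ 7 (mod 8), t ≡ 0. Hence k ≡ 774 + 783·0 = 774 (mod 6264).

774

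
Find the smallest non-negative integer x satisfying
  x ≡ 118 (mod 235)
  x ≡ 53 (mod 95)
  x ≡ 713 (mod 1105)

Combine the congruences pairwise.
gcd(235, 95) = 5 and 5 | (53 − 118), so the pair is consistent; merging gives x ≡ 1763 (mod 4465), where 4465 = lcm(235, 95).
gcd(4465, 1105) = 5 and 5 | (713 − 1763), so the pair is consistent; merging gives x ≡ 555423 (mod 986765), where 986765 = lcm(4465, 1105).
The solution is unique modulo lcm(235, 95, 1105) = 986765.

555423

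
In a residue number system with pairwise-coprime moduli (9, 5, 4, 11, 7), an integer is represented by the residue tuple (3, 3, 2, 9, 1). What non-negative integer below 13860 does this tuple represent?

1758

The moduli are pairwise coprime; N = 9·5·4·11·7 = 13860.
N/9 = 1540; 1540 ≡ 1 (mod 9), inverse 1.
N/5 = 2772; 2772 ≡ 2 (mod 5); 2·3 ≡ 1, so inverse 3.
N/4 = 3465; 3465 ≡ 1 (mod 4), inverse 1.
N/11 = 1260; 1260 ≡ 6 (mod 11); 6·2 ≡ 1, so inverse 2.
N/7 = 1980; 1980 ≡ 6 (mod 7); 6·6 ≡ 1, so inverse 6.
x ≡ 3·1540·1 + 3·2772·3 + 2·3465·1 + 9·1260·2 + 1·1980·6 = 71058.
71058 mod 13860 = 1758.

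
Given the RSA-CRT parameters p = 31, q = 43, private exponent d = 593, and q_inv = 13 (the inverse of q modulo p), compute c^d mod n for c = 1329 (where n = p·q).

1083

d_p = d mod (p−1) = 593 mod 30 = 23; d_q = d mod (q−1) = 5.
m₁ = c^(d_p) mod p: c ≡ 27 (mod 31), and 27^23 mod 31 = 29.
m₂ = c^(d_q) mod q: c ≡ 39 (mod 43), and 39^5 mod 43 = 8.
h = q_inv·(m₁ − m₂) mod p = 13·(29 − 8) mod 31 = 25.
m = m₂ + h·q = 8 + 25·43 = 1083.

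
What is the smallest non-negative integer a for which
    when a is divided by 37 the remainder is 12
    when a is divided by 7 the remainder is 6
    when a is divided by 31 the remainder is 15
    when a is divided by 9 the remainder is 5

12074

Combine the congruences pairwise.
From a ≡ 12 (mod 37) write a = 12 + 37t. Substituting into a ≡ 6 (mod 7) gives 37t ≡ 1 (mod 7), and since 2⁻¹ ≡ 4 (mod 7), t ≡ 4. Hence a ≡ 12 + 37·4 = 160 (mod 259).
From a ≡ 160 (mod 259) write a = 160 + 259t. Substituting into a ≡ 15 (mod 31) gives 259t ≡ 10 (mod 31), and since 11⁻¹ ≡ 17 (mod 31), t ≡ 15. Hence a ≡ 160 + 259·15 = 4045 (mod 8029).
From a ≡ 4045 (mod 8029) write a = 4045 + 8029t. Substituting into a ≡ 5 (mod 9) gives 8029t ≡ 1 (mod 9), and since 1⁻¹ ≡ 1 (mod 9), t ≡ 1. Hence a ≡ 4045 + 8029·1 = 12074 (mod 72261).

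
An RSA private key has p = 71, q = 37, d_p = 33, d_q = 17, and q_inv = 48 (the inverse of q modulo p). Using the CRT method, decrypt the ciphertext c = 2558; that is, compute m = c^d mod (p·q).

m₁ = c^(d_p) mod p: c ≡ 2 (mod 71), and 2^33 mod 71 = 18.
m₂ = c^(d_q) mod q: c ≡ 5 (mod 37), and 5^17 mod 37 = 22.
h = q_inv·(m₁ − m₂) mod p = 48·(18 − 22) mod 71 = 21.
m = m₂ + h·q = 22 + 21·37 = 799.

799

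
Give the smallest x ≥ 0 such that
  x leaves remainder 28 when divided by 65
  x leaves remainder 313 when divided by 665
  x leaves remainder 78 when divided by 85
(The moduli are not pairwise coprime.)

gcd(65, 665) = 5 and 5 | (313 − 28), so the pair is consistent; merging gives x ≡ 4968 (mod 8645), where 8645 = lcm(65, 665).
gcd(8645, 85) = 5 and 5 | (78 − 4968), so the pair is consistent; merging gives x ≡ 108708 (mod 146965), where 146965 = lcm(8645, 85).
The solution is unique modulo lcm(65, 665, 85) = 146965.

108708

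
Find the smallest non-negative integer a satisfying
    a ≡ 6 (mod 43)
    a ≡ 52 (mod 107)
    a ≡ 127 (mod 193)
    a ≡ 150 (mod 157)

14636475

The moduli are pairwise coprime; N = 43·107·193·157 = 139414901.
N/43 = 3242207; 3242207 ≡ 7 (mod 43); 7·37 ≡ 1, so inverse 37.
N/107 = 1302943; 1302943 ≡ 4 (mod 107); 4·27 ≡ 1, so inverse 27.
N/193 = 722357; 722357 ≡ 151 (mod 193); 151·170 ≡ 1, so inverse 170.
N/157 = 887993; 887993 ≡ 1 (mod 157), inverse 1.
a ≡ 6·3242207·37 + 52·1302943·27 + 127·722357·170 + 150·887993·1 = 18277988506.
18277988506 mod 139414901 = 14636475.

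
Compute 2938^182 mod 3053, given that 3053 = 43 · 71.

Mod 43: 2938 ≡ 14; by Fermat, exponent reduces to 182 mod 42 = 14; 14^14 ≡ 6 (mod 43).
Mod 71: 2938 ≡ 27; by Fermat, exponent reduces to 182 mod 70 = 42; 27^42 ≡ 25 (mod 71).
Combine by CRT: x ≡ 6 (mod 43), x ≡ 25 (mod 71) ⇒ x ≡ 522 (mod 3053).

522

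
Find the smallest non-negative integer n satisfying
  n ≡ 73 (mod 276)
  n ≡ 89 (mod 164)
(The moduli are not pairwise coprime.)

gcd(276, 164) = 4 and 4 | (89 − 73), so the pair is consistent; merging gives n ≡ 1729 (mod 11316), where 11316 = lcm(276, 164).
The solution is unique modulo lcm(276, 164) = 11316.

1729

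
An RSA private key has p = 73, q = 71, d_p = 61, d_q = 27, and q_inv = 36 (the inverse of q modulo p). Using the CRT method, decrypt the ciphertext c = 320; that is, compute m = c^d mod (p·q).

m₁ = c^(d_p) mod p: c ≡ 28 (mod 73), and 28^61 mod 73 = 68.
m₂ = c^(d_q) mod q: c ≡ 36 (mod 71), and 36^27 mod 71 = 43.
h = q_inv·(m₁ − m₂) mod p = 36·(68 − 43) mod 73 = 24.
m = m₂ + h·q = 43 + 24·71 = 1747.

1747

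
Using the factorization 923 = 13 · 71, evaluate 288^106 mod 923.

75

Mod 13: 288 ≡ 2; by Fermat, exponent reduces to 106 mod 12 = 10; 2^10 ≡ 10 (mod 13).
Mod 71: 288 ≡ 4; by Fermat, exponent reduces to 106 mod 70 = 36; 4^36 ≡ 4 (mod 71).
Combine by CRT: x ≡ 10 (mod 13), x ≡ 4 (mod 71) ⇒ x ≡ 75 (mod 923).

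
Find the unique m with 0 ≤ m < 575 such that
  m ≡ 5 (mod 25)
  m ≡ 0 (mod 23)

Combine the congruences pairwise.
From m ≡ 5 (mod 25) write m = 5 + 25t. Substituting into m ≡ 0 (mod 23) gives 25t ≡ 18 (mod 23), and since 2⁻¹ ≡ 12 (mod 23), t ≡ 9. Hence m ≡ 5 + 25·9 = 230 (mod 575).

230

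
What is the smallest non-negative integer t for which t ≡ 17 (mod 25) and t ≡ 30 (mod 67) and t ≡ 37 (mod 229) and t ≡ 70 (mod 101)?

The moduli are pairwise coprime; N = 25·67·229·101 = 38741075.
N/25 = 1549643; 1549643 ≡ 18 (mod 25); 18·7 ≡ 1, so inverse 7.
N/67 = 578225; 578225 ≡ 15 (mod 67); 15·9 ≡ 1, so inverse 9.
N/229 = 169175; 169175 ≡ 173 (mod 229); 173·184 ≡ 1, so inverse 184.
N/101 = 383575; 383575 ≡ 78 (mod 101); 78·79 ≡ 1, so inverse 79.
t ≡ 17·1549643·7 + 30·578225·9 + 37·169175·184 + 70·383575·79 = 3613441417.
3613441417 mod 38741075 = 10521442.

10521442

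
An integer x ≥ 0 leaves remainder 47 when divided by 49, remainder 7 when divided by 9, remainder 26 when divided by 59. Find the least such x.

439

The moduli are pairwise coprime; N = 49·9·59 = 26019.
N/49 = 531; 531 ≡ 41 (mod 49); 41·6 ≡ 1, so inverse 6.
N/9 = 2891; 2891 ≡ 2 (mod 9); 2·5 ≡ 1, so inverse 5.
N/59 = 441; 441 ≡ 28 (mod 59); 28·19 ≡ 1, so inverse 19.
x ≡ 47·531·6 + 7·2891·5 + 26·441·19 = 468781.
468781 mod 26019 = 439.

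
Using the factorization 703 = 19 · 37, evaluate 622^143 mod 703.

243

Mod 19: 622 ≡ 14; by Fermat, exponent reduces to 143 mod 18 = 17; 14^17 ≡ 15 (mod 19).
Mod 37: 622 ≡ 30; by Fermat, exponent reduces to 143 mod 36 = 35; 30^35 ≡ 21 (mod 37).
Combine by CRT: x ≡ 15 (mod 19), x ≡ 21 (mod 37) ⇒ x ≡ 243 (mod 703).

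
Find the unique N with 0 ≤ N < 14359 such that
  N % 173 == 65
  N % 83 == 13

Combine the congruences pairwise.
From N ≡ 65 (mod 173) write N = 65 + 173t. Substituting into N ≡ 13 (mod 83) gives 173t ≡ 31 (mod 83), and since 7⁻¹ ≡ 12 (mod 83), t ≡ 40. Hence N ≡ 65 + 173·40 = 6985 (mod 14359).

6985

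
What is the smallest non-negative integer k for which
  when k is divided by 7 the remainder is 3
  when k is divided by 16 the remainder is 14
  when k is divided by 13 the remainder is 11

206

The moduli are pairwise coprime; N = 7·16·13 = 1456.
N/7 = 208; 208 ≡ 5 (mod 7); 5·3 ≡ 1, so inverse 3.
N/16 = 91; 91 ≡ 11 (mod 16); 11·3 ≡ 1, so inverse 3.
N/13 = 112; 112 ≡ 8 (mod 13); 8·5 ≡ 1, so inverse 5.
k ≡ 3·208·3 + 14·91·3 + 11·112·5 = 11854.
11854 mod 1456 = 206.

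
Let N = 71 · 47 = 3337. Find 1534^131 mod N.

Mod 71: 1534 ≡ 43; by Fermat, exponent reduces to 131 mod 70 = 61; 43^61 ≡ 18 (mod 71).
Mod 47: 1534 ≡ 30; by Fermat, exponent reduces to 131 mod 46 = 39; 30^39 ≡ 31 (mod 47).
Combine by CRT: x ≡ 18 (mod 71), x ≡ 31 (mod 47) ⇒ x ≡ 1864 (mod 3337).

1864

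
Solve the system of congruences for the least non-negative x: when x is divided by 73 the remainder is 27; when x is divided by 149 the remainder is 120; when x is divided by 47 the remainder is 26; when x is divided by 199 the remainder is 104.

The moduli are pairwise coprime; N = 73·149·47·199 = 101732581.
N/73 = 1393597; 1393597 ≡ 27 (mod 73); 27·46 ≡ 1, so inverse 46.
N/149 = 682769; 682769 ≡ 51 (mod 149); 51·38 ≡ 1, so inverse 38.
N/47 = 2164523; 2164523 ≡ 32 (mod 47); 32·25 ≡ 1, so inverse 25.
N/199 = 511219; 511219 ≡ 187 (mod 199); 187·116 ≡ 1, so inverse 116.
x ≡ 27·1393597·46 + 120·682769·38 + 26·2164523·25 + 104·511219·116 = 12418560080.
12418560080 mod 101732581 = 7185198.

7185198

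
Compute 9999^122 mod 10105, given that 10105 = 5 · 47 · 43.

5776

Mod 5: 9999 ≡ 4; by Fermat, exponent reduces to 122 mod 4 = 2; 4^2 ≡ 1 (mod 5).
Mod 47: 9999 ≡ 35; by Fermat, exponent reduces to 122 mod 46 = 30; 35^30 ≡ 42 (mod 47).
Mod 43: 9999 ≡ 23; by Fermat, exponent reduces to 122 mod 42 = 38; 23^38 ≡ 14 (mod 43).
Combine by CRT: x ≡ 1 (mod 5), x ≡ 42 (mod 47), x ≡ 14 (mod 43) ⇒ x ≡ 5776 (mod 10105).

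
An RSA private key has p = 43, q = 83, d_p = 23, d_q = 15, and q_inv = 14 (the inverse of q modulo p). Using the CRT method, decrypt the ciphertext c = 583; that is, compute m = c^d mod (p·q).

232

m₁ = c^(d_p) mod p: c ≡ 24 (mod 43), and 24^23 mod 43 = 17.
m₂ = c^(d_q) mod q: c ≡ 2 (mod 83), and 2^15 mod 83 = 66.
h = q_inv·(m₁ − m₂) mod p = 14·(17 − 66) mod 43 = 2.
m = m₂ + h·q = 66 + 2·83 = 232.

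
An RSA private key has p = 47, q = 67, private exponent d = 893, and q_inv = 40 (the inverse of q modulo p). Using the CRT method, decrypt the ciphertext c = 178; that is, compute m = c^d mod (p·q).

d_p = d mod (p−1) = 893 mod 46 = 19; d_q = d mod (q−1) = 35.
m₁ = c^(d_p) mod p: c ≡ 37 (mod 47), and 37^19 mod 47 = 17.
m₂ = c^(d_q) mod q: c ≡ 44 (mod 67), and 44^35 mod 67 = 7.
h = q_inv·(m₁ − m₂) mod p = 40·(17 − 7) mod 47 = 24.
m = m₂ + h·q = 7 + 24·67 = 1615.

1615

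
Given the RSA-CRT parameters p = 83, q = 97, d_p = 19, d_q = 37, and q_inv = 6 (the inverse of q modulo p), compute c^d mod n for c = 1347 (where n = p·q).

7227

m₁ = c^(d_p) mod p: c ≡ 19 (mod 83), and 19^19 mod 83 = 6.
m₂ = c^(d_q) mod q: c ≡ 86 (mod 97), and 86^37 mod 97 = 49.
h = q_inv·(m₁ − m₂) mod p = 6·(6 − 49) mod 83 = 74.
m = m₂ + h·q = 49 + 74·97 = 7227.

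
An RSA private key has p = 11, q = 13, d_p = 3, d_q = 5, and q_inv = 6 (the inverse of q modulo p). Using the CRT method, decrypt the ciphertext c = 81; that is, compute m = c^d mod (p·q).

9

m₁ = c^(d_p) mod p: c ≡ 4 (mod 11), and 4^3 mod 11 = 9.
m₂ = c^(d_q) mod q: c ≡ 3 (mod 13), and 3^5 mod 13 = 9.
h = q_inv·(m₁ − m₂) mod p = 6·(9 − 9) mod 11 = 0.
m = m₂ + h·q = 9 + 0·13 = 9.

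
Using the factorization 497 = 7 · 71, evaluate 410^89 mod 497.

149

Mod 7: 410 ≡ 4; by Fermat, exponent reduces to 89 mod 6 = 5; 4^5 ≡ 2 (mod 7).
Mod 71: 410 ≡ 55; by Fermat, exponent reduces to 89 mod 70 = 19; 55^19 ≡ 7 (mod 71).
Combine by CRT: x ≡ 2 (mod 7), x ≡ 7 (mod 71) ⇒ x ≡ 149 (mod 497).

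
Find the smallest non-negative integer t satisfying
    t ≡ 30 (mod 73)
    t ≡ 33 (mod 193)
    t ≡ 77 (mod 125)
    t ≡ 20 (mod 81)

From t ≡ 30 (mod 73) write t = 30 + 73s. Substituting into t ≡ 33 (mod 193) gives 73s ≡ 3 (mod 193), and since 73⁻¹ ≡ 156 (mod 193), s ≡ 82. Hence t ≡ 30 + 73·82 = 6016 (mod 14089).
From t ≡ 6016 (mod 14089) write t = 6016 + 14089s. Substituting into t ≡ 77 (mod 125) gives 14089s ≡ 61 (mod 125), and since 89⁻¹ ≡ 59 (mod 125), s ≡ 99. Hence t ≡ 6016 + 14089·99 = 1400827 (mod 1761125).
From t ≡ 1400827 (mod 1761125) write t = 1400827 + 1761125s. Substituting into t ≡ 20 (mod 81) gives 1761125s ≡ 7 (mod 81), and since 23⁻¹ ≡ 74 (mod 81), s ≡ 32. Hence t ≡ 1400827 + 1761125·32 = 57756827 (mod 142651125).

57756827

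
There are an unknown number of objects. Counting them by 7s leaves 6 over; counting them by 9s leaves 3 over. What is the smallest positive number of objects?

48

From N ≡ 6 (mod 7) write N = 6 + 7t. Substituting into N ≡ 3 (mod 9) gives 7t ≡ 6 (mod 9), and since 7⁻¹ ≡ 4 (mod 9), t ≡ 6. Hence N ≡ 6 + 7·6 = 48 (mod 63).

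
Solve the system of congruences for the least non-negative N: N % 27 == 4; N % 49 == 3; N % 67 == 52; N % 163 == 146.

Combine the congruences pairwise.
From N ≡ 4 (mod 27) write N = 4 + 27t. Substituting into N ≡ 3 (mod 49) gives 27t ≡ 48 (mod 49), and since 27⁻¹ ≡ 20 (mod 49), t ≡ 29. Hence N ≡ 4 + 27·29 = 787 (mod 1323).
From N ≡ 787 (mod 1323) write N = 787 + 1323t. Substituting into N ≡ 52 (mod 67) gives 1323t ≡ 2 (mod 67), and since 50⁻¹ ≡ 63 (mod 67), t ≡ 59. Hence N ≡ 787 + 1323·59 = 78844 (mod 88641).
From N ≡ 78844 (mod 88641) write N = 78844 + 88641t. Substituting into N ≡ 146 (mod 163) gives 88641t ≡ 31 (mod 163), and since 132⁻¹ ≡ 21 (mod 163), t ≡ 162. Hence N ≡ 78844 + 88641·162 = 14438686 (mod 14448483).

14438686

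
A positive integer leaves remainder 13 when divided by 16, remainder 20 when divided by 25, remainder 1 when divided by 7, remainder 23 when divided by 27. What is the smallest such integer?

10445

From m ≡ 13 (mod 16) write m = 13 + 16t. Substituting into m ≡ 20 (mod 25) gives 16t ≡ 7 (mod 25), and since 16⁻¹ ≡ 11 (mod 25), t ≡ 2. Hence m ≡ 13 + 16·2 = 45 (mod 400).
From m ≡ 45 (mod 400) write m = 45 + 400t. Substituting into m ≡ 1 (mod 7) gives 400t ≡ 5 (mod 7), and since 1⁻¹ ≡ 1 (mod 7), t ≡ 5. Hence m ≡ 45 + 400·5 = 2045 (mod 2800).
From m ≡ 2045 (mod 2800) write m = 2045 + 2800t. Substituting into m ≡ 23 (mod 27) gives 2800t ≡ 3 (mod 27), and since 19⁻¹ ≡ 10 (mod 27), t ≡ 3. Hence m ≡ 2045 + 2800·3 = 10445 (mod 75600).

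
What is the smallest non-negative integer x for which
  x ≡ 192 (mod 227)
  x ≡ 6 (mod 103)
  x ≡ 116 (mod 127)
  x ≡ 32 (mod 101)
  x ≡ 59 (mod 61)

82476329

Combine the congruences pairwise.
From x ≡ 192 (mod 227) write x = 192 + 227t. Substituting into x ≡ 6 (mod 103) gives 227t ≡ 20 (mod 103), and since 21⁻¹ ≡ 54 (mod 103), t ≡ 50. Hence x ≡ 192 + 227·50 = 11542 (mod 23381).
From x ≡ 11542 (mod 23381) write x = 11542 + 23381t. Substituting into x ≡ 116 (mod 127) gives 23381t ≡ 4 (mod 127), and since 13⁻¹ ≡ 88 (mod 127), t ≡ 98. Hence x ≡ 11542 + 23381·98 = 2302880 (mod 2969387).
From x ≡ 2302880 (mod 2969387) write x = 2302880 + 2969387t. Substituting into x ≡ 32 (mod 101) gives 2969387t ≡ 53 (mod 101), and since 88⁻¹ ≡ 31 (mod 101), t ≡ 27. Hence x ≡ 2302880 + 2969387·27 = 82476329 (mod 299908087).
From x ≡ 82476329 (mod 299908087) write x = 82476329 + 299908087t. Substituting into x ≡ 59 (mod 61) gives 299908087t ≡ 0 (mod 61), and since 1⁻¹ ≡ 1 (mod 61), t ≡ 0. Hence x ≡ 82476329 + 299908087·0 = 82476329 (mod 18294393307).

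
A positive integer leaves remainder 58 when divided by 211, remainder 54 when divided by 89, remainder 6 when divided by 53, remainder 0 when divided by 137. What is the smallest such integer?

1498369

From m ≡ 58 (mod 211) write m = 58 + 211t. Substituting into m ≡ 54 (mod 89) gives 211t ≡ 85 (mod 89), and since 33⁻¹ ≡ 27 (mod 89), t ≡ 70. Hence m ≡ 58 + 211·70 = 14828 (mod 18779).
From m ≡ 14828 (mod 18779) write m = 14828 + 18779t. Substituting into m ≡ 6 (mod 53) gives 18779t ≡ 18 (mod 53), and since 17⁻¹ ≡ 25 (mod 53), t ≡ 26. Hence m ≡ 14828 + 18779·26 = 503082 (mod 995287).
From m ≡ 503082 (mod 995287) write m = 503082 + 995287t. Substituting into m ≡ 0 (mod 137) gives 995287t ≡ 119 (mod 137), and since 119⁻¹ ≡ 38 (mod 137), t ≡ 1. Hence m ≡ 503082 + 995287·1 = 1498369 (mod 136354319).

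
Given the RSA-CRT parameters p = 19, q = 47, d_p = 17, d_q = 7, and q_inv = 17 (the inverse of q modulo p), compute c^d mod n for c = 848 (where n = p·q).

692

m₁ = c^(d_p) mod p: c ≡ 12 (mod 19), and 12^17 mod 19 = 8.
m₂ = c^(d_q) mod q: c ≡ 2 (mod 47), and 2^7 mod 47 = 34.
h = q_inv·(m₁ − m₂) mod p = 17·(8 − 34) mod 19 = 14.
m = m₂ + h·q = 34 + 14·47 = 692.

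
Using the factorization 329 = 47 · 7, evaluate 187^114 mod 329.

Mod 47: 187 ≡ 46; by Fermat, exponent reduces to 114 mod 46 = 22; 46^22 ≡ 1 (mod 47).
Mod 7: 187 ≡ 5; since 6 | 114, by Fermat 5^114 ≡ 1 (mod 7).
Combine by CRT: x ≡ 1 (mod 47), x ≡ 1 (mod 7) ⇒ x ≡ 1 (mod 329).

1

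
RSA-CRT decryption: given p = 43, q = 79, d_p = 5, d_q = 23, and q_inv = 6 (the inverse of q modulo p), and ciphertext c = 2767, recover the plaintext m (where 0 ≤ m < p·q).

m₁ = c^(d_p) mod p: c ≡ 15 (mod 43), and 15^5 mod 43 = 38.
m₂ = c^(d_q) mod q: c ≡ 2 (mod 79), and 2^23 mod 79 = 72.
h = q_inv·(m₁ − m₂) mod p = 6·(38 − 72) mod 43 = 11.
m = m₂ + h·q = 72 + 11·79 = 941.

941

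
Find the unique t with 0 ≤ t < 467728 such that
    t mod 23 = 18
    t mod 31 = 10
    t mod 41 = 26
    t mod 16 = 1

450657

Combine the congruences pairwise.
From t ≡ 18 (mod 23) write t = 18 + 23s. Substituting into t ≡ 10 (mod 31) gives 23s ≡ 23 (mod 31), and since 23⁻¹ ≡ 27 (mod 31), s ≡ 1. Hence t ≡ 18 + 23·1 = 41 (mod 713).
From t ≡ 41 (mod 713) write t = 41 + 713s. Substituting into t ≡ 26 (mod 41) gives 713s ≡ 26 (mod 41), and since 16⁻¹ ≡ 18 (mod 41), s ≡ 17. Hence t ≡ 41 + 713·17 = 12162 (mod 29233).
From t ≡ 12162 (mod 29233) write t = 12162 + 29233s. Substituting into t ≡ 1 (mod 16) gives 29233s ≡ 15 (mod 16), and since 1⁻¹ ≡ 1 (mod 16), s ≡ 15. Hence t ≡ 12162 + 29233·15 = 450657 (mod 467728).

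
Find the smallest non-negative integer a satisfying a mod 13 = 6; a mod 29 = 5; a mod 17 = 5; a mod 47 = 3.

25148

From a ≡ 6 (mod 13) write a = 6 + 13t. Substituting into a ≡ 5 (mod 29) gives 13t ≡ 28 (mod 29), and since 13⁻¹ ≡ 9 (mod 29), t ≡ 20. Hence a ≡ 6 + 13·20 = 266 (mod 377).
From a ≡ 266 (mod 377) write a = 266 + 377t. Substituting into a ≡ 5 (mod 17) gives 377t ≡ 11 (mod 17), and since 3⁻¹ ≡ 6 (mod 17), t ≡ 15. Hence a ≡ 266 + 377·15 = 5921 (mod 6409).
From a ≡ 5921 (mod 6409) write a = 5921 + 6409t. Substituting into a ≡ 3 (mod 47) gives 6409t ≡ 4 (mod 47), and since 17⁻¹ ≡ 36 (mod 47), t ≡ 3. Hence a ≡ 5921 + 6409·3 = 25148 (mod 301223).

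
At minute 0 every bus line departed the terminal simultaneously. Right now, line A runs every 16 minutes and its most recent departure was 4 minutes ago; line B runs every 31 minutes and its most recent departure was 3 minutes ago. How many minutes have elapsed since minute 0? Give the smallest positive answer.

468

From t ≡ 4 (mod 16) write t = 4 + 16s. Substituting into t ≡ 3 (mod 31) gives 16s ≡ 30 (mod 31), and since 16⁻¹ ≡ 2 (mod 31), s ≡ 29. Hence t ≡ 4 + 16·29 = 468 (mod 496).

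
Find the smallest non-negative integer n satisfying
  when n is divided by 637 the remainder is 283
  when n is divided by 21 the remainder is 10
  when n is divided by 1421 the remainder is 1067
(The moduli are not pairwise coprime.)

36592

gcd(637, 21) = 7 and 7 | (10 − 283), so the pair is consistent; merging gives n ≡ 283 (mod 1911), where 1911 = lcm(637, 21).
gcd(1911, 1421) = 49 and 49 | (1067 − 283), so the pair is consistent; merging gives n ≡ 36592 (mod 55419), where 55419 = lcm(1911, 1421).
The solution is unique modulo lcm(637, 21, 1421) = 55419.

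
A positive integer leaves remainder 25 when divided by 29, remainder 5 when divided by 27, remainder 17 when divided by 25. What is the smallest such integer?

2867

The moduli are pairwise coprime; N = 29·27·25 = 19575.
N/29 = 675; 675 ≡ 8 (mod 29); 8·11 ≡ 1, so inverse 11.
N/27 = 725; 725 ≡ 23 (mod 27); 23·20 ≡ 1, so inverse 20.
N/25 = 783; 783 ≡ 8 (mod 25); 8·22 ≡ 1, so inverse 22.
k ≡ 25·675·11 + 5·725·20 + 17·783·22 = 550967.
550967 mod 19575 = 2867.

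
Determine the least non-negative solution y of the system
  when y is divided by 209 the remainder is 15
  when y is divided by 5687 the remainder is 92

Combine the congruences pairwise.
gcd(209, 5687) = 11 and 11 | (92 − 15), so the pair is consistent; merging gives y ≡ 17153 (mod 108053), where 108053 = lcm(209, 5687).
The solution is unique modulo lcm(209, 5687) = 108053.

17153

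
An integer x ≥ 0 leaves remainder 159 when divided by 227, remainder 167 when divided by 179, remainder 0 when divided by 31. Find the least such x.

291400

The moduli are pairwise coprime; N = 227·179·31 = 1259623.
N/227 = 5549; 5549 ≡ 101 (mod 227); 101·9 ≡ 1, so inverse 9.
N/179 = 7037; 7037 ≡ 56 (mod 179); 56·16 ≡ 1, so inverse 16.
N/31 = 40633; 40633 ≡ 23 (mod 31); 23·27 ≡ 1, so inverse 27.
x ≡ 159·5549·9 + 167·7037·16 + 0·40633·27 = 26743483.
26743483 mod 1259623 = 291400.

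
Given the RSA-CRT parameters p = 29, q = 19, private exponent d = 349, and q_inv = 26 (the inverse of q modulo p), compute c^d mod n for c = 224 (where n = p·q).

127

d_p = d mod (p−1) = 349 mod 28 = 13; d_q = d mod (q−1) = 7.
m₁ = c^(d_p) mod p: c ≡ 21 (mod 29), and 21^13 mod 29 = 11.
m₂ = c^(d_q) mod q: c ≡ 15 (mod 19), and 15^7 mod 19 = 13.
h = q_inv·(m₁ − m₂) mod p = 26·(11 − 13) mod 29 = 6.
m = m₂ + h·q = 13 + 6·19 = 127.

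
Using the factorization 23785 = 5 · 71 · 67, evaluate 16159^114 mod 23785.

Mod 5: 16159 ≡ 4; by Fermat, exponent reduces to 114 mod 4 = 2; 4^2 ≡ 1 (mod 5).
Mod 71: 16159 ≡ 42; by Fermat, exponent reduces to 114 mod 70 = 44; 42^44 ≡ 9 (mod 71).
Mod 67: 16159 ≡ 12; by Fermat, exponent reduces to 114 mod 66 = 48; 12^48 ≡ 15 (mod 67).
Combine by CRT: x ≡ 1 (mod 5), x ≡ 9 (mod 71), x ≡ 15 (mod 67) ⇒ x ≡ 7251 (mod 23785).

7251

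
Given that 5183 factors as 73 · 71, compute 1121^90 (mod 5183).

Mod 73: 1121 ≡ 26; by Fermat, exponent reduces to 90 mod 72 = 18; 26^18 ≡ 46 (mod 73).
Mod 71: 1121 ≡ 56; by Fermat, exponent reduces to 90 mod 70 = 20; 56^20 ≡ 32 (mod 71).
Combine by CRT: x ≡ 46 (mod 73), x ≡ 32 (mod 71) ⇒ x ≡ 4718 (mod 5183).

4718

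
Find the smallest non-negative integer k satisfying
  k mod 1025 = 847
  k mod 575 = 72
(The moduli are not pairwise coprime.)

21347

Combine the congruences pairwise.
gcd(1025, 575) = 25 and 25 | (72 − 847), so the pair is consistent; merging gives k ≡ 21347 (mod 23575), where 23575 = lcm(1025, 575).
The solution is unique modulo lcm(1025, 575) = 23575.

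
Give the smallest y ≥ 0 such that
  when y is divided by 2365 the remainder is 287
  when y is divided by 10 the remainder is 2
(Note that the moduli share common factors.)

2652

gcd(2365, 10) = 5 and 5 | (2 − 287), so the pair is consistent; merging gives y ≡ 2652 (mod 4730), where 4730 = lcm(2365, 10).
The solution is unique modulo lcm(2365, 10) = 4730.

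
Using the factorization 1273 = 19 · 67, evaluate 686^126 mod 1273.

761

Mod 19: 686 ≡ 2; since 18 | 126, by Fermat 2^126 ≡ 1 (mod 19).
Mod 67: 686 ≡ 16; by Fermat, exponent reduces to 126 mod 66 = 60; 16^60 ≡ 24 (mod 67).
Combine by CRT: x ≡ 1 (mod 19), x ≡ 24 (mod 67) ⇒ x ≡ 761 (mod 1273).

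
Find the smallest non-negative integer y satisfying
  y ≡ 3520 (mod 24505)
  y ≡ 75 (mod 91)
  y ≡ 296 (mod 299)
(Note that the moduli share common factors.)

gcd(24505, 91) = 13 and 13 | (75 − 3520), so the pair is consistent; merging gives y ≡ 101540 (mod 171535), where 171535 = lcm(24505, 91).
gcd(171535, 299) = 13 and 13 | (296 − 101540), so the pair is consistent; merging gives y ≡ 444610 (mod 3945305), where 3945305 = lcm(171535, 299).
The solution is unique modulo lcm(24505, 91, 299) = 3945305.

444610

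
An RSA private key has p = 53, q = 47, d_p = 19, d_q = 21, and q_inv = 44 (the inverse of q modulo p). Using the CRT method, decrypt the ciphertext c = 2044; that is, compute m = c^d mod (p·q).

1030

m₁ = c^(d_p) mod p: c ≡ 30 (mod 53), and 30^19 mod 53 = 23.
m₂ = c^(d_q) mod q: c ≡ 23 (mod 47), and 23^21 mod 47 = 43.
h = q_inv·(m₁ − m₂) mod p = 44·(23 − 43) mod 53 = 21.
m = m₂ + h·q = 43 + 21·47 = 1030.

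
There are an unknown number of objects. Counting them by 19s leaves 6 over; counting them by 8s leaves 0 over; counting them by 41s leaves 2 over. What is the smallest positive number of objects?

From N ≡ 6 (mod 19) write N = 6 + 19t. Substituting into N ≡ 0 (mod 8) gives 19t ≡ 2 (mod 8), and since 3⁻¹ ≡ 3 (mod 8), t ≡ 6. Hence N ≡ 6 + 19·6 = 120 (mod 152).
From N ≡ 120 (mod 152) write N = 120 + 152t. Substituting into N ≡ 2 (mod 41) gives 152t ≡ 5 (mod 41), and since 29⁻¹ ≡ 17 (mod 41), t ≡ 3. Hence N ≡ 120 + 152·3 = 576 (mod 6232).

576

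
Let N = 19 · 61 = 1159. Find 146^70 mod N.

Mod 19: 146 ≡ 13; by Fermat, exponent reduces to 70 mod 18 = 16; 13^16 ≡ 9 (mod 19).
Mod 61: 146 ≡ 24; by Fermat, exponent reduces to 70 mod 60 = 10; 24^10 ≡ 60 (mod 61).
Combine by CRT: x ≡ 9 (mod 19), x ≡ 60 (mod 61) ⇒ x ≡ 731 (mod 1159).

731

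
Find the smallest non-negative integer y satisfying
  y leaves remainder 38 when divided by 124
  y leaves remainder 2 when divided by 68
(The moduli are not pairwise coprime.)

Combine the congruences pairwise.
gcd(124, 68) = 4 and 4 | (2 − 38), so the pair is consistent; merging gives y ≡ 410 (mod 2108), where 2108 = lcm(124, 68).
The solution is unique modulo lcm(124, 68) = 2108.

410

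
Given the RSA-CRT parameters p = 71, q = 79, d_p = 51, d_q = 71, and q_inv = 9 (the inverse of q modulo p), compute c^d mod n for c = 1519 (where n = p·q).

m₁ = c^(d_p) mod p: c ≡ 28 (mod 71), and 28^51 mod 71 = 42.
m₂ = c^(d_q) mod q: c ≡ 18 (mod 79), and 18^71 mod 79 = 38.
h = q_inv·(m₁ − m₂) mod p = 9·(42 − 38) mod 71 = 36.
m = m₂ + h·q = 38 + 36·79 = 2882.

2882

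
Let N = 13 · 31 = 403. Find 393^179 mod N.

Mod 13: 393 ≡ 3; by Fermat, exponent reduces to 179 mod 12 = 11; 3^11 ≡ 9 (mod 13).
Mod 31: 393 ≡ 21; by Fermat, exponent reduces to 179 mod 30 = 29; 21^29 ≡ 3 (mod 31).
Combine by CRT: x ≡ 9 (mod 13), x ≡ 3 (mod 31) ⇒ x ≡ 282 (mod 403).

282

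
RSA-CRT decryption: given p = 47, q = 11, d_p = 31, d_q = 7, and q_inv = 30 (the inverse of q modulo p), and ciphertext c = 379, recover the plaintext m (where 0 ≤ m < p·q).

498

m₁ = c^(d_p) mod p: c ≡ 3 (mod 47), and 3^31 mod 47 = 28.
m₂ = c^(d_q) mod q: c ≡ 5 (mod 11), and 5^7 mod 11 = 3.
h = q_inv·(m₁ − m₂) mod p = 30·(28 − 3) mod 47 = 45.
m = m₂ + h·q = 3 + 45·11 = 498.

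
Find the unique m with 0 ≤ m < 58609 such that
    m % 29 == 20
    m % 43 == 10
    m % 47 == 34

The moduli are pairwise coprime; N = 29·43·47 = 58609.
N/29 = 2021; 2021 ≡ 20 (mod 29); 20·16 ≡ 1, so inverse 16.
N/43 = 1363; 1363 ≡ 30 (mod 43); 30·33 ≡ 1, so inverse 33.
N/47 = 1247; 1247 ≡ 25 (mod 47); 25·32 ≡ 1, so inverse 32.
m ≡ 20·2021·16 + 10·1363·33 + 34·1247·32 = 2453246.
2453246 mod 58609 = 50277.

50277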